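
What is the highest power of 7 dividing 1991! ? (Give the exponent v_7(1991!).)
v_7(1991!) = 329

Legendre's formula: v_p(n!) = Σ_{k ≥ 1} ⌊n / p^k⌋. For p = 7, n = 1991, the terms are:
  ⌊1991/7^1⌋ = ⌊1991/7⌋ = 284
  ⌊1991/7^2⌋ = ⌊1991/49⌋ = 40
  ⌊1991/7^3⌋ = ⌊1991/343⌋ = 5
(the next term ⌊1991/7^4⌋ = 0, terminating the sum). Summing: v_7(1991!) = 284 + 40 + 5 = 329.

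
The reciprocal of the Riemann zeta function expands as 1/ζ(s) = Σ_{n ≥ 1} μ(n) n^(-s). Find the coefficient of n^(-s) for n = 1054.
μ(1054) = -1

Factor n = 1054 = 2 · 17 · 31. μ(n) = 0 if any exponent ≥ 2 (not squarefree); otherwise μ(n) = (−1)^{ω(n)} where ω(n) is the number of distinct prime factors. Applying: μ(1054) = -1.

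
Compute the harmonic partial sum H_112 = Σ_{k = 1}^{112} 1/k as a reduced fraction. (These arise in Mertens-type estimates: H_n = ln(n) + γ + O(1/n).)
H_112 = 815184434573383335650686014939192934428778620497/153803387341307877636928566091115101174034840640

Direct summation: H_112 = 1 + 1/2 + ... + 1/112. The least common denominator is lcm(1, ..., 112) = 8459186303771933270031071135011330564571916235200; over this denominator the numerator is 8459186303771933270031071135011330564571916235200 + 4229593151885966635015535567505665282285958117600 + 2819728767923977756677023711670443521523972078400 + 2114796575942983317507767783752832641142979058800 + 1691837260754386654006214227002266112914383247040 + 1409864383961988878338511855835221760761986039200 + 1208455186253133324290153019287332937795988033600 + 1057398287971491658753883891876416320571489529400 + 939909589307992585559007903890147840507990692800 + 845918630377193327003107113501133056457191623520 + 769016936706539388184642830455575505870174203200 + 704932191980994439169255927917610880380993019600 + 650706638751687174617774702693179274197839710400 + 604227593126566662145076509643666468897994016800 + 563945753584795551335404742334088704304794415680 + 528699143985745829376941945938208160285744764700 + 497599194339525486472415949118313562621877425600 + 469954794653996292779503951945073920253995346400 + 445220331777470172106898480790070029714311380800 + 422959315188596663501553556750566528228595811760 + 402818395417711108096717673095777645931996011200 + 384508468353269694092321415227787752935087101600 + 367790708859649272610046571087449154981387662400 + 352466095990497219584627963958805440190496509800 + 338367452150877330801242845400453222582876649408 + 325353319375843587308887351346589637098919855200 + 313303196435997528519669301296715946835996897600 + 302113796563283331072538254821833234448997008400 + 291696079440411492070036935690045881536962628800 + 281972876792397775667702371167044352152397207840 + 272876977541030105484873262419720340792642459200 + 264349571992872914688470972969104080142872382350 + 256338978902179796061547610151858501956724734400 + 248799597169762743236207974559156781310938712800 + 241691037250626664858030603857466587559197606720 + 234977397326998146389751975972536960126997673200 + 228626656858700899190028949594900826069511249600 + 222610165888735086053449240395035014857155690400 + 216902212917229058205924900897726424732613236800 + 211479657594298331750776778375283264114297905880 + 206321617165169104147099295975886111331022347200 + 201409197708855554048358836547888822965998005600 + 196725262878417052791420258953751873594695726400 + 192254234176634847046160707613893876467543550800 + 187981917861598517111801580778029568101598138560 + 183895354429824636305023285543724577490693831200 + 179982687314296452553852577340666607756849281600 + 176233047995248609792313981979402720095248254900 + 172636455179019046327164717041047562542284004800 + 169183726075438665400621422700226611291438324704 + 165866398113175162157471983039437854207292475200 + 162676659687921793654443675673294818549459927600 + 159607288750413835283605115754930765369281438400 + 156651598217998764259834650648357973417998448800 + 153803387341307877636928566091115101174034840640 + 151056898281641665536269127410916617224498504200 + 148406777259156724035632826930023343238103793600 + 145848039720205746035018467845022940768481314400 + 143376039046981919831035103983242890924947732800 + 140986438396198887833851185583522176076198603920 + 138675185307736610984115920246087386304457643200 + 136438488770515052742436631209860170396321229600 + 134272798472570369365572557698592548643998670400 + 132174785996436457344235486484552040071436191175 + 130141327750337434923554940538635854839567942080 + 128169489451089898030773805075929250978362367200 + 126256511996596018955687628880766127829431585600 + 124399798584881371618103987279578390655469356400 + 122596902953216424203348857029149718327129220800 + 120845518625313332429015301928733293779598803360 + 119143469067210327746916494859314514993970651200 + 117488698663499073194875987986268480063498836600 + 115879264435231962603165358013853843350300222400 + 114313328429350449595014474797450413034755624800 + 112789150716959110267080948466817740860958883136 + 111305082944367543026724620197517507428577845200 + 109859562386648484026377547207939357981453457600 + 108451106458614529102962450448863212366306618400 + 107078307642682699620646470063434564108505268800 + 105739828797149165875388389187641632057148952940 + 104434398811999176173223100432238648945332299200 + 103160808582584552073549647987943055665511173600 + 101917907274360641807603266686883500777974894400 + 100704598854427777024179418273944411482999002800 + 99519838867905097294483189823662712524375485120 + 98362631439208526395710129476875936797347863200 + 97232026480137164023345645230015293845654209600 + 96127117088317423523080353806946938233771775400 + 95047037121032958090236754325970006343504676800 + 93990958930799258555900790389014784050799069280 + 92958091250241024945396386099025610599691387200 + 91947677214912318152511642771862288745346915600 + 90958992513676701828291087473240113597547486400 + 89991343657148226276926288670333303878424640800 + 89044066355494034421379696158014005942862276160 + 88116523997624304896156990989701360047624127450 + 87208106224452920309598671494962170768782641600 + 86318227589509523163582358520523781271142002400 + 85446326300726598687182536717286167318908244800 + 84591863037719332700310711350113305645719162352 + 83754319839326071980505654802092381827444715200 + 82933199056587581078735991519718927103646237600 + 82128022366717798738165739174867287034678798400 + 81338329843960896827221837836647409274729963800 + 80563679083542221619343534619155529186399202240 + 79803644375206917641802557877465382684640719200 + 79057815923102180093748328364591874435251553600 + 78325799108999382129917325324178986708999224400 + 77607213796072782293863037935883766647448772800 + 76901693670653938818464283045557550587017420320 + 76208885619566966396676316531633608689837083200 + 75528449140820832768134563705458308612249252100 = 44835143901536083460787730821655611393582824127335, so H_112 = 44835143901536083460787730821655611393582824127335/8459186303771933270031071135011330564571916235200; reducing by gcd(44835143901536083460787730821655611393582824127335, 8459186303771933270031071135011330564571916235200) = 55 gives 815184434573383335650686014939192934428778620497/153803387341307877636928566091115101174034840640 ≈ 5.30017. (The PNT-adjacent estimate ln(112) + γ ≈ 5.29571 matches within O(1/n).)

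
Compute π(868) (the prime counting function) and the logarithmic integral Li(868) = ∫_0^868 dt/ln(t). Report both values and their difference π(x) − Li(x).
π(868) = 150;  Li(868) ≈ 158.31;  π(x) − Li(x) ≈ -8.31.

Direct count of primes ≤ 868 gives π(868) = 150. Numerical evaluation of the logarithmic integral gives Li(868) ≈ 158.31. The difference π(x) − Li(x) ≈ -8.31 is typically negative for small/moderate x (Li(x) overestimates), though Littlewood's theorem shows this sign changes infinitely often.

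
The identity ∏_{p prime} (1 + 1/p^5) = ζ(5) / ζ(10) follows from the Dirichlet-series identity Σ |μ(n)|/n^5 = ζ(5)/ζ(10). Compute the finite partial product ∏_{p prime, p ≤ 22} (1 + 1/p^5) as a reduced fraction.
∏ = 405833785877367637916288/391770333462674252324875

The primes p ≤ 22 are [2, 3, 5, 7, 11, 13, 17, 19]. For each, (1 + 1/p^5) = (p^5 + 1)/p^5. Multiplying these fractions over p ∈ [2, 3, 5, 7, 11, 13, 17, 19] gives 405833785877367637916288/391770333462674252324875. (In the limit P → ∞ this tends to ζ(5)/ζ(10).)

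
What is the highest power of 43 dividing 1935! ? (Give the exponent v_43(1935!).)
v_43(1935!) = 46

Legendre's formula: v_p(n!) = Σ_{k ≥ 1} ⌊n / p^k⌋. For p = 43, n = 1935, the terms are:
  ⌊1935/43^1⌋ = ⌊1935/43⌋ = 45
  ⌊1935/43^2⌋ = ⌊1935/1849⌋ = 1
(the next term ⌊1935/43^3⌋ = 0, terminating the sum). Summing: v_43(1935!) = 45 + 1 = 46.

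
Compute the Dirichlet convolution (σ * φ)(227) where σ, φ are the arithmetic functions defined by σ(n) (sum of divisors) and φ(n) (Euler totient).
(σ * φ)(227) = 454

Divisors of 227: [1, 227]. For each d | 227:
  d = 1: σ(1) · φ(227/1) = 1 · 226 = 226
  d = 227: σ(227) · φ(227/227) = 228 · 1 = 228
Summing: (σ * φ)(227) = 226 + 228 = 454.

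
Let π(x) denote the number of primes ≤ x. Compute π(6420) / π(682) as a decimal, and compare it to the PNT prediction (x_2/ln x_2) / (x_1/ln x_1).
π(6420)/π(682) = 834/123 ≈ 6.7805;  PNT prediction ≈ 7.0061.

π(682) = 123 and π(6420) = 834, so π(6420)/π(682) ≈ 6.7805. The PNT-predicted ratio is (6420/ln(6420)) / (682/ln(682)) ≈ 7.0061. The two agree to within a few percent, as expected.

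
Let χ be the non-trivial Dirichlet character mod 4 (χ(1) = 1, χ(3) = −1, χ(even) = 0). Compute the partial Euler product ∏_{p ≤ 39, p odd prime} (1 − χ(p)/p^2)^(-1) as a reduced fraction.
∏ = 136633422149134339/149104402366464000

The odd primes p ≤ 39 are [3, 5, 7, 11, 13, 17, 19, 23, 29, 31, 37]. For each, χ(p) = 1 if p ≡ 1 mod 4, χ(p) = −1 if p ≡ 3 mod 4. Taking (1 − χ(p)/p^2)^(-1) = p^2/(p^2 − χ(p)): (1 − (-1)/3^2)^(-1) · (1 − (1)/5^2)^(-1) · (1 − (-1)/7^2)^(-1) · (1 − (-1)/11^2)^(-1) · (1 − (1)/13^2)^(-1) · (1 − (1)/17^2)^(-1) · (1 − (-1)/19^2)^(-1) · (1 − (-1)/23^2)^(-1) · (1 − (1)/29^2)^(-1) · (1 − (-1)/31^2)^(-1) · (1 − (1)/37^2)^(-1) = 136633422149134339/149104402366464000.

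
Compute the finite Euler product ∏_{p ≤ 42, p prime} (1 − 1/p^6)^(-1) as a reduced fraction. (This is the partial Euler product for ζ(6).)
∏ = 2443380210471738371061235001635487784786465943261975036855/2401726912683588750411628962956143030539652897300291780608

The primes p ≤ 42 are [2, 3, 5, 7, 11, 13, 17, 19, 23, 29, 31, 37, 41]. For each prime, (1 − 1/p^6)^(-1) = p^6 / (p^6 − 1). The product is (1 − 1/2^6)^(-1), (1 − 1/3^6)^(-1), (1 − 1/5^6)^(-1), (1 − 1/7^6)^(-1), (1 − 1/11^6)^(-1), (1 − 1/13^6)^(-1), (1 − 1/17^6)^(-1), (1 − 1/19^6)^(-1), (1 − 1/23^6)^(-1), (1 − 1/29^6)^(-1), (1 − 1/31^6)^(-1), (1 − 1/37^6)^(-1), (1 − 1/41^6)^(-1) = ∏ p^6 / (p^6 − 1) = 2443380210471738371061235001635487784786465943261975036855/2401726912683588750411628962956143030539652897300291780608.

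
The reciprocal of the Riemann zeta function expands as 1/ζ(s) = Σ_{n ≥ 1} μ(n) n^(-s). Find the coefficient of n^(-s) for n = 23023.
μ(23023) = 1

Factor n = 23023 = 7 · 11 · 13 · 23. μ(n) = 0 if any exponent ≥ 2 (not squarefree); otherwise μ(n) = (−1)^{ω(n)} where ω(n) is the number of distinct prime factors. Applying: μ(23023) = 1.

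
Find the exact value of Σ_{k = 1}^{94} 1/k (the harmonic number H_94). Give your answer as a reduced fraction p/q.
H_94 = 3684269126502577787295988888472646995861/718766754945489455304472257065075294400

Direct summation: H_94 = 1 + 1/2 + ... + 1/94. The least common denominator is lcm(1, ..., 94) = 718766754945489455304472257065075294400; over this denominator the numerator is 718766754945489455304472257065075294400 + 359383377472744727652236128532537647200 + 239588918315163151768157419021691764800 + 179691688736372363826118064266268823600 + 143753350989097891060894451413015058880 + 119794459157581575884078709510845882400 + 102680964992212779329210322437867899200 + 89845844368186181913059032133134411800 + 79862972771721050589385806340563921600 + 71876675494548945530447225706507529440 + 65342432267771768664042932460461390400 + 59897229578790787942039354755422941200 + 55289750380422265792651712081928868800 + 51340482496106389664605161218933949600 + 47917783663032630353631483804338352960 + 44922922184093090956529516066567205900 + 42280397349734673841439544533239723200 + 39931486385860525294692903170281960800 + 37829829207657339752866960898161857600 + 35938337747274472765223612853253764720 + 34226988330737593109736774145955966400 + 32671216133885884332021466230230695200 + 31250728475890845882803141611525012800 + 29948614789395393971019677377711470600 + 28750670197819578212178890282603011776 + 27644875190211132896325856040964434400 + 26620990923907016863128602113521307200 + 25670241248053194832302580609466974800 + 24785060515361705355326629553968113600 + 23958891831516315176815741902169176480 + 23186024353080305009821685711776622400 + 22461461092046545478264758033283602950 + 21780810755923922888014310820153796800 + 21140198674867336920719772266619861600 + 20536192998442555865842064487573579840 + 19965743192930262647346451585140980400 + 19426128512040255548769520461218251200 + 18914914603828669876433480449080928800 + 18429916793474088597550570693976289600 + 17969168873637236382611806426626882360 + 17530896462085108665962737977196958400 + 17113494165368796554868387072977983200 + 16715505928964871053592378071280820800 + 16335608066942942166010733115115347600 + 15972594554344210117877161268112784320 + 15625364237945422941401570805762506400 + 15292909679691265006478133129044155200 + 14974307394697696985509838688855735300 + 14668709284601825618458617491123985600 + 14375335098909789106089445141301505888 + 14093465783244891280479848177746574400 + 13822437595105566448162928020482217200 + 13561636885763951986876835038963684800 + 13310495461953508431564301056760653600 + 13068486453554353732808586492092278080 + 12835120624026597416151290304733487400 + 12609943069219113250955653632720619200 + 12392530257680852677663314776984056800 + 12182487371957448394991055204492801600 + 11979445915758157588407870951084588240 + 11783061556483433693515938640411070400 + 11593012176540152504910842855888311200 + 11408996110245864369912258048651988800 + 11230730546023272739132379016641801475 + 11057950076084453158530342416385773760 + 10890405377961961444007155410076898400 + 10727862014111782914992123239777243200 + 10570099337433668460359886133309930800 + 10416909491963615294267713870508337600 + 10268096499221277932921032243786789920 + 10123475421767457116964397986832046400 + 9982871596465131323673225792570490200 + 9846119930760129524718798041987332800 + 9713064256020127774384760230609125600 + 9583556732606526070726296760867670592 + 9457457301914334938216740224540464400 + 9334633181110252666291847494351627200 + 9214958396737044298775285346988144800 + 9098313353740372851955345026140193600 + 8984584436818618191305903213313441180 + 8873663641302338954376200704507102400 + 8765448231042554332981368988598479200 + 8659840421029993437403280205603316800 + 8556747082684398277434193536488991600 + 8456079469946934768287908906647944640 + 8357752964482435526796189035640410400 + 8261686838453901785108876517989371200 + 8167804033471471083005366557557673800 + 8076030954443701744994070304101969600 + 7986297277172105058938580634056392160 + 7898535768631752256093101725989838400 + 7812682118972711470700785402881253200 + 7728674784360101669940561903925540800 + 7646454839845632503239066564522077600 = 3684269126502577787295988888472646995861, so H_94 = 3684269126502577787295988888472646995861/718766754945489455304472257065075294400 (already in lowest terms) ≈ 5.12582. (The PNT-adjacent estimate ln(94) + γ ≈ 5.12051 matches within O(1/n).)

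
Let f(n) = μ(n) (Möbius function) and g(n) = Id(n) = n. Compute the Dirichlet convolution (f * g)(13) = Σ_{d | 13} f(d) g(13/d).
(μ * Id)(13) = 12

Divisors of 13: [1, 13]. For each d | 13:
  d = 1: μ(1) · Id(13/1) = 1 · 13 = 13
  d = 13: μ(13) · Id(13/13) = -1 · 1 = -1
Summing: (μ * Id)(13) = 13 + -1 = 12.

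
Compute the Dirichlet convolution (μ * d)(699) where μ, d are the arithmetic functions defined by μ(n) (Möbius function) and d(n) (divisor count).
(μ * d)(699) = 1

Divisors of 699: [1, 3, 233, 699]. For each d | 699:
  d = 1: μ(1) · d(699/1) = 1 · 4 = 4
  d = 3: μ(3) · d(699/3) = -1 · 2 = -2
  d = 233: μ(233) · d(699/233) = -1 · 2 = -2
  d = 699: μ(699) · d(699/699) = 1 · 1 = 1
Summing: (μ * d)(699) = 4 + -2 + -2 + 1 = 1.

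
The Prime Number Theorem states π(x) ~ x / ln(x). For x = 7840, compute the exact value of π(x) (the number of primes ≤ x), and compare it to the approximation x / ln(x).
π(7840) = 990;  x/ln(x) ≈ 874.32;  relative error ≈ 11.69%.

Directly count primes up to 7840: π(7840) = 990. The PNT approximation gives 7840/ln(7840) ≈ 7840/8.96699 ≈ 874.32. Relative error (π(x) − x/ln(x)) / π(x) ≈ 11.69%; the approximation is known to undercount slightly (Li(x) is a better estimate).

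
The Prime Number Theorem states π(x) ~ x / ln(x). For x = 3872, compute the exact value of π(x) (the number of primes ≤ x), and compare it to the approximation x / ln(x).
π(3872) = 536;  x/ln(x) ≈ 468.68;  relative error ≈ 12.56%.

Directly count primes up to 3872: π(3872) = 536. The PNT approximation gives 3872/ln(3872) ≈ 3872/8.26153 ≈ 468.68. Relative error (π(x) − x/ln(x)) / π(x) ≈ 12.56%; the approximation is known to undercount slightly (Li(x) is a better estimate).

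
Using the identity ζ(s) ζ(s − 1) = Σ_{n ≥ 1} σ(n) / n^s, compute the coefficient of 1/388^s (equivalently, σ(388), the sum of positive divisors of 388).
σ(388) = 686

In the product (Σ m^0/m^s)(Σ k / k^s) = Σ (Σ_{d | n} d) / n^s, the coefficient of 1/n^s is σ(n) = Σ_{d | n} d. For n = 388, divisors are [1, 2, 4, 97, 194, 388]; summing: σ(388) = 686.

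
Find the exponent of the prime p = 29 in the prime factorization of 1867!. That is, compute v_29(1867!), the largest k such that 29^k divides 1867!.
v_29(1867!) = 66

Legendre's formula: v_p(n!) = Σ_{k ≥ 1} ⌊n / p^k⌋. For p = 29, n = 1867, the terms are:
  ⌊1867/29^1⌋ = ⌊1867/29⌋ = 64
  ⌊1867/29^2⌋ = ⌊1867/841⌋ = 2
(the next term ⌊1867/29^3⌋ = 0, terminating the sum). Summing: v_29(1867!) = 64 + 2 = 66.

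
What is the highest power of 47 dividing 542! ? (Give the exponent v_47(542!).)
v_47(542!) = 11

Legendre's formula: v_p(n!) = Σ_{k ≥ 1} ⌊n / p^k⌋. For p = 47, n = 542, the terms are:
  ⌊542/47^1⌋ = ⌊542/47⌋ = 11
(the next term ⌊542/47^2⌋ = 0, terminating the sum). Summing: v_47(542!) = 11 = 11.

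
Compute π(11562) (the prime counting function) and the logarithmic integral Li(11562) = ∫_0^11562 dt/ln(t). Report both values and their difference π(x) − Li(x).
π(11562) = 1392;  Li(11562) ≈ 1414.38;  π(x) − Li(x) ≈ -22.38.

Direct count of primes ≤ 11562 gives π(11562) = 1392. Numerical evaluation of the logarithmic integral gives Li(11562) ≈ 1414.38. The difference π(x) − Li(x) ≈ -22.38 is typically negative for small/moderate x (Li(x) overestimates), though Littlewood's theorem shows this sign changes infinitely often.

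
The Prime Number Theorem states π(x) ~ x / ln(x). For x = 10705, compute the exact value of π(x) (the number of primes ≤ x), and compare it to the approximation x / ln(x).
π(10705) = 1304;  x/ln(x) ≈ 1153.75;  relative error ≈ 11.52%.

Directly count primes up to 10705: π(10705) = 1304. The PNT approximation gives 10705/ln(10705) ≈ 10705/9.27847 ≈ 1153.75. Relative error (π(x) − x/ln(x)) / π(x) ≈ 11.52%; the approximation is known to undercount slightly (Li(x) is a better estimate).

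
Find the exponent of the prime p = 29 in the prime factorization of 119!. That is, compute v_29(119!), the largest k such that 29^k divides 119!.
v_29(119!) = 4

Legendre's formula: v_p(n!) = Σ_{k ≥ 1} ⌊n / p^k⌋. For p = 29, n = 119, the terms are:
  ⌊119/29^1⌋ = ⌊119/29⌋ = 4
(the next term ⌊119/29^2⌋ = 0, terminating the sum). Summing: v_29(119!) = 4 = 4.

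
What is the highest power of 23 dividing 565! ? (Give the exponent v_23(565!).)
v_23(565!) = 25

Legendre's formula: v_p(n!) = Σ_{k ≥ 1} ⌊n / p^k⌋. For p = 23, n = 565, the terms are:
  ⌊565/23^1⌋ = ⌊565/23⌋ = 24
  ⌊565/23^2⌋ = ⌊565/529⌋ = 1
(the next term ⌊565/23^3⌋ = 0, terminating the sum). Summing: v_23(565!) = 24 + 1 = 25.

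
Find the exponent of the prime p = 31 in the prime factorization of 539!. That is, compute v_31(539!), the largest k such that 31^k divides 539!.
v_31(539!) = 17

Legendre's formula: v_p(n!) = Σ_{k ≥ 1} ⌊n / p^k⌋. For p = 31, n = 539, the terms are:
  ⌊539/31^1⌋ = ⌊539/31⌋ = 17
(the next term ⌊539/31^2⌋ = 0, terminating the sum). Summing: v_31(539!) = 17 = 17.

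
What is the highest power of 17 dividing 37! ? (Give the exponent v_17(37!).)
v_17(37!) = 2

Legendre's formula: v_p(n!) = Σ_{k ≥ 1} ⌊n / p^k⌋. For p = 17, n = 37, the terms are:
  ⌊37/17^1⌋ = ⌊37/17⌋ = 2
(the next term ⌊37/17^2⌋ = 0, terminating the sum). Summing: v_17(37!) = 2 = 2.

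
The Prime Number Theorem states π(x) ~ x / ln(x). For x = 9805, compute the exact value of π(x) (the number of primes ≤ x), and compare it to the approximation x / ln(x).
π(9805) = 1209;  x/ln(x) ≈ 1066.85;  relative error ≈ 11.76%.

Directly count primes up to 9805: π(9805) = 1209. The PNT approximation gives 9805/ln(9805) ≈ 9805/9.19065 ≈ 1066.85. Relative error (π(x) − x/ln(x)) / π(x) ≈ 11.76%; the approximation is known to undercount slightly (Li(x) is a better estimate).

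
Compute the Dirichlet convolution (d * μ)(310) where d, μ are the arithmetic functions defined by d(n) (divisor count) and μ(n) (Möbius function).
(d * μ)(310) = 1

Divisors of 310: [1, 2, 5, 10, 31, 62, 155, 310]. For each d | 310:
  d = 1: d(1) · μ(310/1) = 1 · -1 = -1
  d = 2: d(2) · μ(310/2) = 2 · 1 = 2
  d = 5: d(5) · μ(310/5) = 2 · 1 = 2
  d = 10: d(10) · μ(310/10) = 4 · -1 = -4
  d = 31: d(31) · μ(310/31) = 2 · 1 = 2
  d = 62: d(62) · μ(310/62) = 4 · -1 = -4
  d = 155: d(155) · μ(310/155) = 4 · -1 = -4
  d = 310: d(310) · μ(310/310) = 8 · 1 = 8
Summing: (d * μ)(310) = -1 + 2 + 2 + -4 + 2 + -4 + -4 + 8 = 1.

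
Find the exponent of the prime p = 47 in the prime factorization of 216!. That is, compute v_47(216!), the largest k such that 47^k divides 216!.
v_47(216!) = 4

Legendre's formula: v_p(n!) = Σ_{k ≥ 1} ⌊n / p^k⌋. For p = 47, n = 216, the terms are:
  ⌊216/47^1⌋ = ⌊216/47⌋ = 4
(the next term ⌊216/47^2⌋ = 0, terminating the sum). Summing: v_47(216!) = 4 = 4.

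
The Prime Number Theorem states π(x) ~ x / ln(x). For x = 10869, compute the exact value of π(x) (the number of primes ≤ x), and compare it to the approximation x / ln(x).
π(10869) = 1322;  x/ln(x) ≈ 1169.51;  relative error ≈ 11.54%.

Directly count primes up to 10869: π(10869) = 1322. The PNT approximation gives 10869/ln(10869) ≈ 10869/9.29367 ≈ 1169.51. Relative error (π(x) − x/ln(x)) / π(x) ≈ 11.54%; the approximation is known to undercount slightly (Li(x) is a better estimate).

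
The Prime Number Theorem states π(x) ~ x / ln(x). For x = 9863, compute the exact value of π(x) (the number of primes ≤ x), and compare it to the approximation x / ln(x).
π(9863) = 1217;  x/ln(x) ≈ 1072.47;  relative error ≈ 11.88%.

Directly count primes up to 9863: π(9863) = 1217. The PNT approximation gives 9863/ln(9863) ≈ 9863/9.19655 ≈ 1072.47. Relative error (π(x) − x/ln(x)) / π(x) ≈ 11.88%; the approximation is known to undercount slightly (Li(x) is a better estimate).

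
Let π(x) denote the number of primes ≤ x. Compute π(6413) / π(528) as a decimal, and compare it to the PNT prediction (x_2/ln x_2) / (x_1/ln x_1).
π(6413)/π(528) = 834/99 ≈ 8.4242;  PNT prediction ≈ 8.6861.

π(528) = 99 and π(6413) = 834, so π(6413)/π(528) ≈ 8.4242. The PNT-predicted ratio is (6413/ln(6413)) / (528/ln(528)) ≈ 8.6861. The two agree to within a few percent, as expected.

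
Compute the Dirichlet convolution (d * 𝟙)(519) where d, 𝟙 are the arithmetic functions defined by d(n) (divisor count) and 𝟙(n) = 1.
(d * 𝟙)(519) = 9

Divisors of 519: [1, 3, 173, 519]. For each d | 519:
  d = 1: d(1) · 𝟙(519/1) = 1 · 1 = 1
  d = 3: d(3) · 𝟙(519/3) = 2 · 1 = 2
  d = 173: d(173) · 𝟙(519/173) = 2 · 1 = 2
  d = 519: d(519) · 𝟙(519/519) = 4 · 1 = 4
Summing: (d * 𝟙)(519) = 1 + 2 + 2 + 4 = 9.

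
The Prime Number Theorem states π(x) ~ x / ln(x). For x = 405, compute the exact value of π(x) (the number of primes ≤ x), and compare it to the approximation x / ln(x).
π(405) = 79;  x/ln(x) ≈ 67.46;  relative error ≈ 14.61%.

Directly count primes up to 405: π(405) = 79. The PNT approximation gives 405/ln(405) ≈ 405/6.00389 ≈ 67.46. Relative error (π(x) − x/ln(x)) / π(x) ≈ 14.61%; the approximation is known to undercount slightly (Li(x) is a better estimate).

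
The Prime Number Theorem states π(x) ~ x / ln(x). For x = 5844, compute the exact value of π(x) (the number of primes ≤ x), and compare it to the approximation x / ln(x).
π(5844) = 767;  x/ln(x) ≈ 673.80;  relative error ≈ 12.15%.

Directly count primes up to 5844: π(5844) = 767. The PNT approximation gives 5844/ln(5844) ≈ 5844/8.67317 ≈ 673.80. Relative error (π(x) − x/ln(x)) / π(x) ≈ 12.15%; the approximation is known to undercount slightly (Li(x) is a better estimate).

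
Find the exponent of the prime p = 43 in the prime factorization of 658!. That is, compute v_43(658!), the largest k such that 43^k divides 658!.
v_43(658!) = 15

Legendre's formula: v_p(n!) = Σ_{k ≥ 1} ⌊n / p^k⌋. For p = 43, n = 658, the terms are:
  ⌊658/43^1⌋ = ⌊658/43⌋ = 15
(the next term ⌊658/43^2⌋ = 0, terminating the sum). Summing: v_43(658!) = 15 = 15.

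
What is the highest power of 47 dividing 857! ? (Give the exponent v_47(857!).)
v_47(857!) = 18

Legendre's formula: v_p(n!) = Σ_{k ≥ 1} ⌊n / p^k⌋. For p = 47, n = 857, the terms are:
  ⌊857/47^1⌋ = ⌊857/47⌋ = 18
(the next term ⌊857/47^2⌋ = 0, terminating the sum). Summing: v_47(857!) = 18 = 18.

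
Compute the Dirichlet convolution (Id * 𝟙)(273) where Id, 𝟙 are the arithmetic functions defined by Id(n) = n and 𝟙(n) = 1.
(Id * 𝟙)(273) = 448

Divisors of 273: [1, 3, 7, 13, 21, 39, 91, 273]. For each d | 273:
  d = 1: Id(1) · 𝟙(273/1) = 1 · 1 = 1
  d = 3: Id(3) · 𝟙(273/3) = 3 · 1 = 3
  d = 7: Id(7) · 𝟙(273/7) = 7 · 1 = 7
  d = 13: Id(13) · 𝟙(273/13) = 13 · 1 = 13
  d = 21: Id(21) · 𝟙(273/21) = 21 · 1 = 21
  d = 39: Id(39) · 𝟙(273/39) = 39 · 1 = 39
  d = 91: Id(91) · 𝟙(273/91) = 91 · 1 = 91
  d = 273: Id(273) · 𝟙(273/273) = 273 · 1 = 273
Summing: (Id * 𝟙)(273) = 1 + 3 + 7 + 13 + 21 + 39 + 91 + 273 = 448.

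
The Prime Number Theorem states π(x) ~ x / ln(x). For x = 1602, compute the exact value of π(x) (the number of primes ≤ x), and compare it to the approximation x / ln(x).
π(1602) = 252;  x/ln(x) ≈ 217.10;  relative error ≈ 13.85%.

Directly count primes up to 1602: π(1602) = 252. The PNT approximation gives 1602/ln(1602) ≈ 1602/7.37901 ≈ 217.10. Relative error (π(x) − x/ln(x)) / π(x) ≈ 13.85%; the approximation is known to undercount slightly (Li(x) is a better estimate).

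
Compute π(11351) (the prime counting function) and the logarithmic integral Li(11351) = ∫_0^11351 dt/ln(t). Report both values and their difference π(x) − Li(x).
π(11351) = 1371;  Li(11351) ≈ 1391.80;  π(x) − Li(x) ≈ -20.80.

Direct count of primes ≤ 11351 gives π(11351) = 1371. Numerical evaluation of the logarithmic integral gives Li(11351) ≈ 1391.80. The difference π(x) − Li(x) ≈ -20.80 is typically negative for small/moderate x (Li(x) overestimates), though Littlewood's theorem shows this sign changes infinitely often.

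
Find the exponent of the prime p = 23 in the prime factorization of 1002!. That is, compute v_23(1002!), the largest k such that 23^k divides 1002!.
v_23(1002!) = 44

Legendre's formula: v_p(n!) = Σ_{k ≥ 1} ⌊n / p^k⌋. For p = 23, n = 1002, the terms are:
  ⌊1002/23^1⌋ = ⌊1002/23⌋ = 43
  ⌊1002/23^2⌋ = ⌊1002/529⌋ = 1
(the next term ⌊1002/23^3⌋ = 0, terminating the sum). Summing: v_23(1002!) = 43 + 1 = 44.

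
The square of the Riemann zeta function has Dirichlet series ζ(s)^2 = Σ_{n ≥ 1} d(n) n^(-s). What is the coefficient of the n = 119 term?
d(119) = 4

ζ(s)^2 = (Σ 1/m^s)(Σ 1/k^s). The coefficient of 1/n^s in the product is the number of ordered pairs (m, k) with mk = n, which equals d(n). For n = 119, divisors are [1, 7, 17, 119], so d(119) = 4.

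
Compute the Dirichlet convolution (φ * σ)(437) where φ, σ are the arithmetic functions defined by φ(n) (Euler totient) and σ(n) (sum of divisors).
(φ * σ)(437) = 1748

Divisors of 437: [1, 19, 23, 437]. For each d | 437:
  d = 1: φ(1) · σ(437/1) = 1 · 480 = 480
  d = 19: φ(19) · σ(437/19) = 18 · 24 = 432
  d = 23: φ(23) · σ(437/23) = 22 · 20 = 440
  d = 437: φ(437) · σ(437/437) = 396 · 1 = 396
Summing: (φ * σ)(437) = 480 + 432 + 440 + 396 = 1748.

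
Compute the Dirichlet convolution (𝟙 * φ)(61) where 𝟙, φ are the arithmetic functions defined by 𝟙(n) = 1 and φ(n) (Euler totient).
(𝟙 * φ)(61) = 61

Divisors of 61: [1, 61]. For each d | 61:
  d = 1: 𝟙(1) · φ(61/1) = 1 · 60 = 60
  d = 61: 𝟙(61) · φ(61/61) = 1 · 1 = 1
Summing: (𝟙 * φ)(61) = 60 + 1 = 61.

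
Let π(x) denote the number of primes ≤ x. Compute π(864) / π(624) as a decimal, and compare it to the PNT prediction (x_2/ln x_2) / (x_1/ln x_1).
π(864)/π(624) = 150/114 ≈ 1.3158;  PNT prediction ≈ 1.3180.

π(624) = 114 and π(864) = 150, so π(864)/π(624) ≈ 1.3158. The PNT-predicted ratio is (864/ln(864)) / (624/ln(624)) ≈ 1.3180. The two agree to within a few percent, as expected.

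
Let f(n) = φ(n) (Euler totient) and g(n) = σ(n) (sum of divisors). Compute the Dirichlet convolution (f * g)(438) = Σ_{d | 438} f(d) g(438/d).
(φ * σ)(438) = 3504

Divisors of 438: [1, 2, 3, 6, 73, 146, 219, 438]. For each d | 438:
  d = 1: φ(1) · σ(438/1) = 1 · 888 = 888
  d = 2: φ(2) · σ(438/2) = 1 · 296 = 296
  d = 3: φ(3) · σ(438/3) = 2 · 222 = 444
  d = 6: φ(6) · σ(438/6) = 2 · 74 = 148
  d = 73: φ(73) · σ(438/73) = 72 · 12 = 864
  d = 146: φ(146) · σ(438/146) = 72 · 4 = 288
  d = 219: φ(219) · σ(438/219) = 144 · 3 = 432
  d = 438: φ(438) · σ(438/438) = 144 · 1 = 144
Summing: (φ * σ)(438) = 888 + 296 + 444 + 148 + 864 + 288 + 432 + 144 = 3504.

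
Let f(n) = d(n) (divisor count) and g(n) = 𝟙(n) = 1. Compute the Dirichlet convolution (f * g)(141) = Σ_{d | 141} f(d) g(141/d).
(d * 𝟙)(141) = 9

Divisors of 141: [1, 3, 47, 141]. For each d | 141:
  d = 1: d(1) · 𝟙(141/1) = 1 · 1 = 1
  d = 3: d(3) · 𝟙(141/3) = 2 · 1 = 2
  d = 47: d(47) · 𝟙(141/47) = 2 · 1 = 2
  d = 141: d(141) · 𝟙(141/141) = 4 · 1 = 4
Summing: (d * 𝟙)(141) = 1 + 2 + 2 + 4 = 9.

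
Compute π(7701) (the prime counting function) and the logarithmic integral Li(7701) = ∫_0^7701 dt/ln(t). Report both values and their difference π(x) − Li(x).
π(7701) = 977;  Li(7701) ≈ 993.08;  π(x) − Li(x) ≈ -16.08.

Direct count of primes ≤ 7701 gives π(7701) = 977. Numerical evaluation of the logarithmic integral gives Li(7701) ≈ 993.08. The difference π(x) − Li(x) ≈ -16.08 is typically negative for small/moderate x (Li(x) overestimates), though Littlewood's theorem shows this sign changes infinitely often.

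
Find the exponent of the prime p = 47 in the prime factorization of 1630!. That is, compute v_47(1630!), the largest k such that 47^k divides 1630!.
v_47(1630!) = 34

Legendre's formula: v_p(n!) = Σ_{k ≥ 1} ⌊n / p^k⌋. For p = 47, n = 1630, the terms are:
  ⌊1630/47^1⌋ = ⌊1630/47⌋ = 34
(the next term ⌊1630/47^2⌋ = 0, terminating the sum). Summing: v_47(1630!) = 34 = 34.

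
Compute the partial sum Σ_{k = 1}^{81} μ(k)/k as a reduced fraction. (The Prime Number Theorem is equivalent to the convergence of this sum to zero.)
Σ μ(k)/k = -5419230422019661121772083237/214509651156044860526605636942

Values of μ(k) for 1 ≤ k ≤ 81: μ(1) = 1, μ(2) = -1, μ(3) = -1, μ(5) = -1, μ(6) = 1, μ(7) = -1, μ(10) = 1, μ(11) = -1, μ(13) = -1, μ(14) = 1, μ(15) = 1, μ(17) = -1, μ(19) = -1, μ(21) = 1, μ(22) = 1, μ(23) = -1, μ(26) = 1, μ(29) = -1, μ(30) = -1, μ(31) = -1, μ(33) = 1, μ(34) = 1, μ(35) = 1, μ(37) = -1, μ(38) = 1, μ(39) = 1, μ(41) = -1, μ(42) = -1, μ(43) = -1, μ(46) = 1, μ(47) = -1, μ(51) = 1, μ(53) = -1, μ(55) = 1, μ(57) = 1, μ(58) = 1, μ(59) = -1, μ(61) = -1, μ(62) = 1, μ(65) = 1, μ(66) = -1, μ(67) = -1, μ(69) = 1, μ(70) = -1, μ(71) = -1, μ(73) = -1, μ(74) = 1, μ(77) = 1, μ(78) = -1, μ(79) = -1, with μ = 0 on non-squarefree integers. Summing μ(k)/k for k where μ(k) ≠ 0 gives -5419230422019661121772083237/214509651156044860526605636942 ≈ -0.0253. (PNT ⟺ this sum → 0 as n → ∞.)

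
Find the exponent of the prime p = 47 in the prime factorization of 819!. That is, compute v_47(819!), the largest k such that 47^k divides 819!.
v_47(819!) = 17

Legendre's formula: v_p(n!) = Σ_{k ≥ 1} ⌊n / p^k⌋. For p = 47, n = 819, the terms are:
  ⌊819/47^1⌋ = ⌊819/47⌋ = 17
(the next term ⌊819/47^2⌋ = 0, terminating the sum). Summing: v_47(819!) = 17 = 17.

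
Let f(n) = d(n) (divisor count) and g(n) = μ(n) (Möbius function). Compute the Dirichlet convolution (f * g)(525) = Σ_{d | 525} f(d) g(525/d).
(d * μ)(525) = 1

Divisors of 525: [1, 3, 5, 7, 15, 21, 25, 35, 75, 105, 175, 525]. For each d | 525:
  d = 1: d(1) · μ(525/1) = 1 · 0 = 0
  d = 3: d(3) · μ(525/3) = 2 · 0 = 0
  d = 5: d(5) · μ(525/5) = 2 · -1 = -2
  d = 7: d(7) · μ(525/7) = 2 · 0 = 0
  d = 15: d(15) · μ(525/15) = 4 · 1 = 4
  d = 21: d(21) · μ(525/21) = 4 · 0 = 0
  d = 25: d(25) · μ(525/25) = 3 · 1 = 3
  d = 35: d(35) · μ(525/35) = 4 · 1 = 4
  d = 75: d(75) · μ(525/75) = 6 · -1 = -6
  d = 105: d(105) · μ(525/105) = 8 · -1 = -8
  d = 175: d(175) · μ(525/175) = 6 · -1 = -6
  d = 525: d(525) · μ(525/525) = 12 · 1 = 12
Summing: (d * μ)(525) = 0 + 0 + -2 + 0 + 4 + 0 + 3 + 4 + -6 + -8 + -6 + 12 = 1.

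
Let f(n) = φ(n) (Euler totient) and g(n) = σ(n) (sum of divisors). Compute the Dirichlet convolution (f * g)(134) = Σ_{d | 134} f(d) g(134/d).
(φ * σ)(134) = 536

Divisors of 134: [1, 2, 67, 134]. For each d | 134:
  d = 1: φ(1) · σ(134/1) = 1 · 204 = 204
  d = 2: φ(2) · σ(134/2) = 1 · 68 = 68
  d = 67: φ(67) · σ(134/67) = 66 · 3 = 198
  d = 134: φ(134) · σ(134/134) = 66 · 1 = 66
Summing: (φ * σ)(134) = 204 + 68 + 198 + 66 = 536.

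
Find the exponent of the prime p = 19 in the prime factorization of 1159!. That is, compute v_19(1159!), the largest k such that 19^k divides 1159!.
v_19(1159!) = 64

Legendre's formula: v_p(n!) = Σ_{k ≥ 1} ⌊n / p^k⌋. For p = 19, n = 1159, the terms are:
  ⌊1159/19^1⌋ = ⌊1159/19⌋ = 61
  ⌊1159/19^2⌋ = ⌊1159/361⌋ = 3
(the next term ⌊1159/19^3⌋ = 0, terminating the sum). Summing: v_19(1159!) = 61 + 3 = 64.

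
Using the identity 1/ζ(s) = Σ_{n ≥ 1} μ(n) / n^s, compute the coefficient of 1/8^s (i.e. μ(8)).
μ(8) = 0

Factor n = 8 = 2^3. μ(n) = 0 if any exponent ≥ 2 (not squarefree); otherwise μ(n) = (−1)^{ω(n)} where ω(n) is the number of distinct prime factors. Applying: μ(8) = 0.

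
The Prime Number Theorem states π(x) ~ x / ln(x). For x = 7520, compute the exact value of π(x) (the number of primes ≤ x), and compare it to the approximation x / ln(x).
π(7520) = 952;  x/ln(x) ≈ 842.55;  relative error ≈ 11.50%.

Directly count primes up to 7520: π(7520) = 952. The PNT approximation gives 7520/ln(7520) ≈ 7520/8.92532 ≈ 842.55. Relative error (π(x) − x/ln(x)) / π(x) ≈ 11.50%; the approximation is known to undercount slightly (Li(x) is a better estimate).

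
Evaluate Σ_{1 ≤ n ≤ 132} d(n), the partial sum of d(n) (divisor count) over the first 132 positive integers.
Σ_{n ≤ 132} d(n) = 671

Compute d(n) for each 1 ≤ n ≤ 132: d(1) = 1, d(2) = 2, d(3) = 2, d(4) = 3, d(5) = 2, d(6) = 4, d(7) = 2, d(8) = 4, d(9) = 3, d(10) = 4, d(11) = 2, d(12) = 6, d(13) = 2, d(14) = 4, d(15) = 4, d(16) = 5, d(17) = 2, d(18) = 6, d(19) = 2, d(20) = 6, d(21) = 4, d(22) = 4, d(23) = 2, d(24) = 8, d(25) = 3, d(26) = 4, d(27) = 4, d(28) = 6, d(29) = 2, d(30) = 8, d(31) = 2, d(32) = 6, d(33) = 4, d(34) = 4, d(35) = 4, d(36) = 9, d(37) = 2, d(38) = 4, d(39) = 4, d(40) = 8, d(41) = 2, d(42) = 8, d(43) = 2, d(44) = 6, d(45) = 6, d(46) = 4, d(47) = 2, d(48) = 10, d(49) = 3, d(50) = 6, d(51) = 4, d(52) = 6, d(53) = 2, d(54) = 8, d(55) = 4, d(56) = 8, d(57) = 4, d(58) = 4, d(59) = 2, d(60) = 12, d(61) = 2, d(62) = 4, d(63) = 6, d(64) = 7, d(65) = 4, d(66) = 8, d(67) = 2, d(68) = 6, d(69) = 4, d(70) = 8, d(71) = 2, d(72) = 12, d(73) = 2, d(74) = 4, d(75) = 6, d(76) = 6, d(77) = 4, d(78) = 8, d(79) = 2, d(80) = 10, d(81) = 5, d(82) = 4, d(83) = 2, d(84) = 12, d(85) = 4, d(86) = 4, d(87) = 4, d(88) = 8, d(89) = 2, d(90) = 12, d(91) = 4, d(92) = 6, d(93) = 4, d(94) = 4, d(95) = 4, d(96) = 12, d(97) = 2, d(98) = 6, d(99) = 6, d(100) = 9, d(101) = 2, d(102) = 8, d(103) = 2, d(104) = 8, d(105) = 8, d(106) = 4, d(107) = 2, d(108) = 12, d(109) = 2, d(110) = 8, d(111) = 4, d(112) = 10, d(113) = 2, d(114) = 8, d(115) = 4, d(116) = 6, d(117) = 6, d(118) = 4, d(119) = 4, d(120) = 16, d(121) = 3, d(122) = 4, d(123) = 4, d(124) = 6, d(125) = 4, d(126) = 12, d(127) = 2, d(128) = 8, d(129) = 4, d(130) = 8, d(131) = 2, d(132) = 12. Summing all 132 values: 671. (Dirichlet's divisor formula: Σ_{n ≤ x} d(n) = x ln(x) + (2γ − 1) x + O(√x). For x = 132, the asymptotic estimate is ≈ 664.91.)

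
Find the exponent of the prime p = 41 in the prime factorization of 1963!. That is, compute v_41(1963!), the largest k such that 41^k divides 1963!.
v_41(1963!) = 48

Legendre's formula: v_p(n!) = Σ_{k ≥ 1} ⌊n / p^k⌋. For p = 41, n = 1963, the terms are:
  ⌊1963/41^1⌋ = ⌊1963/41⌋ = 47
  ⌊1963/41^2⌋ = ⌊1963/1681⌋ = 1
(the next term ⌊1963/41^3⌋ = 0, terminating the sum). Summing: v_41(1963!) = 47 + 1 = 48.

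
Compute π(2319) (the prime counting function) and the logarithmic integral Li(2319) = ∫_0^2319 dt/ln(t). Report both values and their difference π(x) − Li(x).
π(2319) = 344;  Li(2319) ≈ 356.36;  π(x) − Li(x) ≈ -12.36.

Direct count of primes ≤ 2319 gives π(2319) = 344. Numerical evaluation of the logarithmic integral gives Li(2319) ≈ 356.36. The difference π(x) − Li(x) ≈ -12.36 is typically negative for small/moderate x (Li(x) overestimates), though Littlewood's theorem shows this sign changes infinitely often.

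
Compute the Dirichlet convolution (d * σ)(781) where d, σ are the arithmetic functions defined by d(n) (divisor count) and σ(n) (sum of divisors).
(d * σ)(781) = 1036

Divisors of 781: [1, 11, 71, 781]. For each d | 781:
  d = 1: d(1) · σ(781/1) = 1 · 864 = 864
  d = 11: d(11) · σ(781/11) = 2 · 72 = 144
  d = 71: d(71) · σ(781/71) = 2 · 12 = 24
  d = 781: d(781) · σ(781/781) = 4 · 1 = 4
Summing: (d * σ)(781) = 864 + 144 + 24 + 4 = 1036.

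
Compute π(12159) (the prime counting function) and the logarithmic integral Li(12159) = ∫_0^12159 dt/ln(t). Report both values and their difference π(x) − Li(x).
π(12159) = 1455;  Li(12159) ≈ 1478.02;  π(x) − Li(x) ≈ -23.02.

Direct count of primes ≤ 12159 gives π(12159) = 1455. Numerical evaluation of the logarithmic integral gives Li(12159) ≈ 1478.02. The difference π(x) − Li(x) ≈ -23.02 is typically negative for small/moderate x (Li(x) overestimates), though Littlewood's theorem shows this sign changes infinitely often.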